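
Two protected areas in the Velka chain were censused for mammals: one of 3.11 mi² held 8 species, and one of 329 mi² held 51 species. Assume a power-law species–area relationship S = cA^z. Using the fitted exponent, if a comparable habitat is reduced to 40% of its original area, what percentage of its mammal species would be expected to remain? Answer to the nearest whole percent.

z = ln(51/8) / ln(329/3.11) = 1.8524 / 4.6614 = 0.3974
S_new/S_old = (A_new/A_old)^z = 0.4^0.3974 = exp(0.3974 × -0.9163) = 0.6948

69%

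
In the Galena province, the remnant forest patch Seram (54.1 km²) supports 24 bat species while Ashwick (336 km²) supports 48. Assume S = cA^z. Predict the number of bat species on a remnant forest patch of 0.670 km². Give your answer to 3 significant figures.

z = ln(48/24) / ln(336/54.1) = 0.6931 / 1.8263 = 0.3795
c = 24 / 54.1^0.3795 = 24 / 4.548 = 5.277
S₃ = 5.277 × 0.67^0.3795 = 5.277 × 0.859 ≈ 4.533

4.53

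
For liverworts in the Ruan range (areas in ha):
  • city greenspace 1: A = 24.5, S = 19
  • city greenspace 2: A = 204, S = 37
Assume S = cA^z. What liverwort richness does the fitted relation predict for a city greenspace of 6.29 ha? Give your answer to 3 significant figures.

12.4

z = ln(37/19) / ln(204/24.5) = 0.6665 / 2.1194 = 0.3145
c = 19 / 24.5^0.3145 = 19 / 2.734 = 6.949
S₃ = 6.949 × 6.29^0.3145 = 6.949 × 1.783 ≈ 12.39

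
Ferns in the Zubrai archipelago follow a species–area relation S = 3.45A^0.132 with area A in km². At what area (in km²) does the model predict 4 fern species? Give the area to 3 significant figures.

4 = 3.45 × A^0.132  ⇒  A^0.132 = 4/3.45 = 1.159
ln A = ln(1.159) / 0.132 = 0.1479 / 0.132 = 1.1206
A = e^1.1206 ≈ 3.067 km²

3.07 km²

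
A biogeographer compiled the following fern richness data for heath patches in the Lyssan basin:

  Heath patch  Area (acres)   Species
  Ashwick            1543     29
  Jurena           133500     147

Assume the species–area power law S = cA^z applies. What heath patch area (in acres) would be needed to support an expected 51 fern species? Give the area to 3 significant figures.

7280 acres

z = ln(147/29) / ln(133500/1543) = 1.6231 / 4.4604 = 0.3639
c = 29 / 1543^0.3639 = 29 / 14.46 = 2.005
A = (51/2.005)^(1/0.3639) ⇒ ln A = ln(25.43)/0.3639 = 8.8928
A = e^8.8928 ≈ 7279 acres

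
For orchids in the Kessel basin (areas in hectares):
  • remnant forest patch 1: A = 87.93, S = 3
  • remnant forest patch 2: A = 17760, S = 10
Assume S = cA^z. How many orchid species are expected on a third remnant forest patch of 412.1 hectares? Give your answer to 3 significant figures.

z = ln(10/3) / ln(17760/87.93) = 1.2040 / 5.3082 = 0.2268
c = 3 / 87.93^0.2268 = 3 / 2.76 = 1.087
S₃ = 1.087 × 412.1^0.2268 = 1.087 × 3.919 ≈ 4.259

4.26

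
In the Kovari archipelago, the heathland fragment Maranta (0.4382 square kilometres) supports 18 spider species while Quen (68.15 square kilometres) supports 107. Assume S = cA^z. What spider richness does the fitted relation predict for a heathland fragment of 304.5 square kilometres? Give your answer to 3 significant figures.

z = ln(107/18) / ln(68.15/0.4382) = 1.7825 / 5.0468 = 0.3532
c = 18 / 0.4382^0.3532 = 18 / 0.7472 = 24.09
S₃ = 24.09 × 304.5^0.3532 = 24.09 × 7.536 ≈ 181.6

182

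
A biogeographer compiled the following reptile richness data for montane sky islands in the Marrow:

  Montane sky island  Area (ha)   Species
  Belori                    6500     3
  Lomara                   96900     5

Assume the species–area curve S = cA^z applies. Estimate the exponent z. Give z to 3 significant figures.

Taking logs: ln S = ln c + z ln A, so z = (ln S₂ − ln S₁)/(ln A₂ − ln A₁).
z = ln(5/3) / ln(96900/6500) = ln(1.667) / ln(14.91) = 0.5108 / 2.7019 = 0.1891

0.189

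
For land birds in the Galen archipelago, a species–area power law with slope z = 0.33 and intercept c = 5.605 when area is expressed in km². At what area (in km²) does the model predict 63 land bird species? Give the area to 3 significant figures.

63 = 5.605 × A^0.33  ⇒  A^0.33 = 63/5.605 = 11.24
ln A = ln(11.24) / 0.33 = 2.4195 / 0.33 = 7.3317
A = e^7.3317 ≈ 1528 km²

1530 km²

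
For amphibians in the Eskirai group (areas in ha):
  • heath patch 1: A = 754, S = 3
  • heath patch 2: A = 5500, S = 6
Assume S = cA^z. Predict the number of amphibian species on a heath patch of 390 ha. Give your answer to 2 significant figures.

2.4

z = ln(6/3) / ln(5500/754) = 0.6931 / 1.9871 = 0.3488
c = 3 / 754^0.3488 = 3 / 10.09 = 0.2975
S₃ = 0.2975 × 390^0.3488 = 0.2975 × 8.013 ≈ 2.384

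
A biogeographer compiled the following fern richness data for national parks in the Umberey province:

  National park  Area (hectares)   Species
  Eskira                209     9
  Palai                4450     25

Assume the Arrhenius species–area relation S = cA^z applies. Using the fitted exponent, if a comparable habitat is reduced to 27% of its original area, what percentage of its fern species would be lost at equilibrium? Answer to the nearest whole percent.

35%

z = ln(25/9) / ln(4450/209) = 1.0217 / 3.0583 = 0.3341
S_new/S_old = (A_new/A_old)^z = 0.27^0.3341 = exp(0.3341 × -1.3093) = 0.6457
Fraction lost = 1 − 0.6457 = 0.3543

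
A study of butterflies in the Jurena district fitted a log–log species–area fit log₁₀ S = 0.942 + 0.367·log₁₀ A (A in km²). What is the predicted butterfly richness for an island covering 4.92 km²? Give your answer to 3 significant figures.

S = 8.75 × 4.92^0.367 = 8.75 × 1.795 ≈ 15.7

15.7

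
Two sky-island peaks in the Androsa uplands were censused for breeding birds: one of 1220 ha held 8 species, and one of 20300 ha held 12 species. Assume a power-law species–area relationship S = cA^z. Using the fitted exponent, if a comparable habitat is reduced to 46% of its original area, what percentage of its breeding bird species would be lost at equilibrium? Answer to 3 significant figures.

z = ln(12/8) / ln(20300/1220) = 0.4055 / 2.8118 = 0.1442
S_new/S_old = (A_new/A_old)^z = 0.46^0.1442 = exp(0.1442 × -0.7765) = 0.8941
Fraction lost = 1 − 0.8941 = 0.1059

10.6%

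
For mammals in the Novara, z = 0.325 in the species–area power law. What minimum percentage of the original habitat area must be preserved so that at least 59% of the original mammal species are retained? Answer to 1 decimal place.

19.7%

Need (A_new/A_old)^0.325 = 0.59, so A_new/A_old = 0.59^(1/0.325) = 0.59^3.077
ln(A_new/A_old) = ln 0.59 / 0.325 = -0.5276 / 0.325 = -1.6235
A_new/A_old = e^-1.6235 ≈ 0.1972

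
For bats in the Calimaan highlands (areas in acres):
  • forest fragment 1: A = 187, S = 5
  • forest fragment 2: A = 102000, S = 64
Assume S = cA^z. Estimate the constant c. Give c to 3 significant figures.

z = ln(S₂/S₁) / ln(A₂/A₁) = ln(64/5) / ln(102000/187) = 2.5494 / 6.3016 = 0.4046
c = S₁ / A₁^z = 5 / 187^0.4046 = 5 / 8.301 = 0.6024

0.602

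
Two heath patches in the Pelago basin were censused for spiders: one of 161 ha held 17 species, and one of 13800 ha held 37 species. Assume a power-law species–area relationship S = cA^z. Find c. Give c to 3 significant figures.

7.00

z = ln(S₂/S₁) / ln(A₂/A₁) = ln(37/17) / ln(13800/161) = 0.7777 / 4.4510 = 0.1747
c = S₁ / A₁^z = 17 / 161^0.1747 = 17 / 2.43 = 6.996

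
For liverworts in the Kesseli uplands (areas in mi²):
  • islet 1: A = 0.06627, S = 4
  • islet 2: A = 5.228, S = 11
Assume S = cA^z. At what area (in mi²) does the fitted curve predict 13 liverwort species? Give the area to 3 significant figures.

10.8 mi²

z = ln(11/4) / ln(5.228/0.06627) = 1.0116 / 4.3680 = 0.2316
c = 4 / 0.06627^0.2316 = 4 / 0.5334 = 7.5
A = (13/7.5)^(1/0.2316) ⇒ ln A = ln(1.733)/0.2316 = 2.3754
A = e^2.3754 ≈ 10.75 mi²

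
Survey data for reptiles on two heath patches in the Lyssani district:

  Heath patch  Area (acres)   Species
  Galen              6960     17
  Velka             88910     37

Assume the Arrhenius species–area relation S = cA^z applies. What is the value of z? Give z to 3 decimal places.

Taking logs: ln S = ln c + z ln A, so z = (ln S₂ − ln S₁)/(ln A₂ − ln A₁).
z = ln(37/17) / ln(88910/6960) = ln(2.176) / ln(12.77) = 0.7777 / 2.5474 = 0.3053

0.305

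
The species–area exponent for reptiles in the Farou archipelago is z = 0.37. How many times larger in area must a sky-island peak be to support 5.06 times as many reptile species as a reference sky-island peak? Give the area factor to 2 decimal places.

80.00

(A₂/A₁)^0.37 = 5.06, so A₂/A₁ = 5.06^(1/0.37) = 5.06^2.703
ln(A₂/A₁) = ln 5.06 / 0.37 = 1.6214 / 0.37 = 4.3821
A₂/A₁ = e^4.3821 ≈ 80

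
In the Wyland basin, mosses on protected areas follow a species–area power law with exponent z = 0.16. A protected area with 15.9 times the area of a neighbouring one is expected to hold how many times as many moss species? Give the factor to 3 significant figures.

1.56

S₂/S₁ = (A₂/A₁)^z = 15.9^0.16
ln(S₂/S₁) = 0.16 × ln 15.9 = 0.16 × 2.7663 = 0.4426
S₂/S₁ = e^0.4426 ≈ 1.557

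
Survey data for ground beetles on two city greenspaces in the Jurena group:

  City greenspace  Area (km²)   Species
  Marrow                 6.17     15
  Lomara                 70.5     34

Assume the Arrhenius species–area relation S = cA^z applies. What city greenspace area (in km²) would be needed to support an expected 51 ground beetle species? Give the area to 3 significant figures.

236 km²

z = ln(34/15) / ln(70.5/6.17) = 0.8183 / 2.4359 = 0.3359
c = 15 / 6.17^0.3359 = 15 / 1.843 = 8.14
A = (51/8.14)^(1/0.3359) ⇒ ln A = ln(6.266)/0.3359 = 5.4626
A = e^5.4626 ≈ 235.7 km²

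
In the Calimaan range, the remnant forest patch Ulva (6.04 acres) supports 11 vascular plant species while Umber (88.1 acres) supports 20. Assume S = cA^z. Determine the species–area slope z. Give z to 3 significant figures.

0.223

Taking logs: ln S = ln c + z ln A, so z = (ln S₂ − ln S₁)/(ln A₂ − ln A₁).
z = ln(20/11) / ln(88.1/6.04) = ln(1.818) / ln(14.59) = 0.5978 / 2.6801 = 0.2231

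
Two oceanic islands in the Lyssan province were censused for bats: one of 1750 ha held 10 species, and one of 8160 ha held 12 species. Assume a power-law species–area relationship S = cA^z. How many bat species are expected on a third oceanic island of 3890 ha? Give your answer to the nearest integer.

11

z = ln(12/10) / ln(8160/1750) = 0.1823 / 1.5396 = 0.1184
c = 10 / 1750^0.1184 = 10 / 2.421 = 4.13
S₃ = 4.13 × 3890^0.1184 = 4.13 × 2.661 ≈ 10.99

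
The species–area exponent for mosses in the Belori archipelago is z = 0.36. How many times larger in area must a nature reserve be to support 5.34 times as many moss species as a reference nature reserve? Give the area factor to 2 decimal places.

104.94

(A₂/A₁)^0.36 = 5.34, so A₂/A₁ = 5.34^(1/0.36) = 5.34^2.778
ln(A₂/A₁) = ln 5.34 / 0.36 = 1.6752 / 0.36 = 4.6534
A₂/A₁ = e^4.6534 ≈ 104.9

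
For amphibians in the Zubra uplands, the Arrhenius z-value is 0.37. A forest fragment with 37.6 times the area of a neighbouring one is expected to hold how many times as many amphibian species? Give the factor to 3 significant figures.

3.83

S₂/S₁ = (A₂/A₁)^z = 37.6^0.37
ln(S₂/S₁) = 0.37 × ln 37.6 = 0.37 × 3.6270 = 1.3420
S₂/S₁ = e^1.3420 ≈ 3.827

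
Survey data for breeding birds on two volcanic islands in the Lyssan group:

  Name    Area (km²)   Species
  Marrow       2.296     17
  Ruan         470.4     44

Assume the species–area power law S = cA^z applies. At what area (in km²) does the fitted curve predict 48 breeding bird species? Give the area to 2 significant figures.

770 km²

z = ln(44/17) / ln(470.4/2.296) = 0.9510 / 5.3224 = 0.1787
c = 17 / 2.296^0.1787 = 17 / 1.16 = 14.65
A = (48/14.65)^(1/0.1787) ⇒ ln A = ln(3.276)/0.1787 = 6.6406
A = e^6.6406 ≈ 765.5 km²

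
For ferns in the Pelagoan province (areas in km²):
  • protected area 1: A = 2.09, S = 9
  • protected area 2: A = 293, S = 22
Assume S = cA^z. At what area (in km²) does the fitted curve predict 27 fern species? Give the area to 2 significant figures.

z = ln(22/9) / ln(293/2.09) = 0.8938 / 4.9430 = 0.1808
c = 9 / 2.09^0.1808 = 9 / 1.143 = 7.877
A = (27/7.877)^(1/0.1808) ⇒ ln A = ln(3.428)/0.1808 = 6.8127
A = e^6.8127 ≈ 909.4 km²

910 km²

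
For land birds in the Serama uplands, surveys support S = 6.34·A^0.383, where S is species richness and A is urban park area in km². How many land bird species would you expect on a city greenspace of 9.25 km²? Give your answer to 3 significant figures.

S = 6.34 × 9.25^0.383
ln S = ln 6.34 + 0.383 × ln 9.25 = 1.8469 + 0.383 × 2.2246 = 2.6989
S = e^2.6989 ≈ 14.86

14.9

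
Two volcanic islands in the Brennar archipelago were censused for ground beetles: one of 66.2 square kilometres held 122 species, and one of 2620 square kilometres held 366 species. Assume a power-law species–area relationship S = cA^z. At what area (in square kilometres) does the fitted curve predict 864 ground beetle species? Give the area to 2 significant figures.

46000 square kilometres

z = ln(366/122) / ln(2620/66.2) = 1.0986 / 3.6782 = 0.2987
c = 122 / 66.2^0.2987 = 122 / 3.498 = 34.87
A = (864/34.87)^(1/0.2987) ⇒ ln A = ln(24.77)/0.2987 = 10.7467
A = e^10.7467 ≈ 46478 square kilometres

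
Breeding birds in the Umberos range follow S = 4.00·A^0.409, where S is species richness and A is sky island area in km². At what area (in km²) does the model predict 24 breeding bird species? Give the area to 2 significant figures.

24 = 4 × A^0.409  ⇒  A^0.409 = 24/4 = 6
ln A = ln(6) / 0.409 = 1.7918 / 0.409 = 4.3808
A = e^4.3808 ≈ 79.9 km²

80 km²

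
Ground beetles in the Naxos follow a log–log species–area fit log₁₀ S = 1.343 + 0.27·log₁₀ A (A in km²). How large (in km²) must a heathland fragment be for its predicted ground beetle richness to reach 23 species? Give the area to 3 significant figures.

1.17 km²

23 = 22.03 × A^0.27  ⇒  A^0.27 = 23/22.03 = 1.044
ln A = ln(1.044) / 0.27 = 0.0431 / 0.27 = 0.1597
A = e^0.1597 ≈ 1.173 km²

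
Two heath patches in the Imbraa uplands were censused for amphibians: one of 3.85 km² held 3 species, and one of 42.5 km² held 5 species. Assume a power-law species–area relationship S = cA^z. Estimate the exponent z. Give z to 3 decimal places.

Taking logs: ln S = ln c + z ln A, so z = (ln S₂ − ln S₁)/(ln A₂ − ln A₁).
z = ln(5/3) / ln(42.5/3.85) = ln(1.667) / ln(11.04) = 0.5108 / 2.4014 = 0.2127

0.213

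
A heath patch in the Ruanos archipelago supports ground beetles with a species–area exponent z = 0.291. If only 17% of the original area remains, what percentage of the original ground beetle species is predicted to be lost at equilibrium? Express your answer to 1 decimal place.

S_new/S_old = (A_new/A_old)^z = 0.17^0.291
= exp(0.291 × ln 0.17) = exp(0.291 × -1.7720) = exp(-0.5156) ≈ 0.5971
Fraction lost = 1 − 0.5971 = 0.4029

40.3%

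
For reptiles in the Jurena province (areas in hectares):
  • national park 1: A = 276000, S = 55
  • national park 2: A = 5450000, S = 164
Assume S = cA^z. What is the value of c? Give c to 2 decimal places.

z = ln(S₂/S₁) / ln(A₂/A₁) = ln(164/55) / ln(5450000/276000) = 1.0925 / 2.9830 = 0.3663
c = S₁ / A₁^z = 55 / 276000^0.3663 = 55 / 98.35 = 0.5592

0.56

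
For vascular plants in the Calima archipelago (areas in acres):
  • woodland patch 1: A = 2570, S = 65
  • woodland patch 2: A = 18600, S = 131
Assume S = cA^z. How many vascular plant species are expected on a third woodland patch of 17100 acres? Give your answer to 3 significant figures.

z = ln(131/65) / ln(18600/2570) = 0.7008 / 1.9793 = 0.3541
c = 65 / 2570^0.3541 = 65 / 16.12 = 4.032
S₃ = 4.032 × 17100^0.3541 = 4.032 × 31.54 ≈ 127.2

127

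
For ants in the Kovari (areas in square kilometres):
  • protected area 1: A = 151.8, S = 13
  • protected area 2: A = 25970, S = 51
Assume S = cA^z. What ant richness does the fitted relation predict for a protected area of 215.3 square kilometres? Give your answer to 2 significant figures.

14

z = ln(51/13) / ln(25970/151.8) = 1.3669 / 5.1421 = 0.2658
c = 13 / 151.8^0.2658 = 13 / 3.8 = 3.421
S₃ = 3.421 × 215.3^0.2658 = 3.421 × 4.17 ≈ 14.27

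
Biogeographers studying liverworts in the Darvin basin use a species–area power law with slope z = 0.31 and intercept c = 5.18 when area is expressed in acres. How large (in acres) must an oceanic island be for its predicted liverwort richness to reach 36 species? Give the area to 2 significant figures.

520 acres

36 = 5.18 × A^0.31  ⇒  A^0.31 = 36/5.18 = 6.95
ln A = ln(6.95) / 0.31 = 1.9387 / 0.31 = 6.2539
A = e^6.2539 ≈ 520 acres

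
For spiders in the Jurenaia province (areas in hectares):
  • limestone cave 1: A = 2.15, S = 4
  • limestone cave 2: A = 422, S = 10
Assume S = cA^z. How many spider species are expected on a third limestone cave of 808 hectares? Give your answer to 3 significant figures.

11.2

z = ln(10/4) / ln(422/2.15) = 0.9163 / 5.2795 = 0.1736
c = 4 / 2.15^0.1736 = 4 / 1.142 = 3.502
S₃ = 3.502 × 808^0.1736 = 3.502 × 3.196 ≈ 11.19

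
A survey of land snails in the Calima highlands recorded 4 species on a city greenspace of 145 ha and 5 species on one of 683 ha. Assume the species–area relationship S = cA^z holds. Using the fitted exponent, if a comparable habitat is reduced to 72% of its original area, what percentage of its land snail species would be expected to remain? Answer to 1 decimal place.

z = ln(5/4) / ln(683/145) = 0.2231 / 1.5498 = 0.1440
S_new/S_old = (A_new/A_old)^z = 0.72^0.1440 = exp(0.1440 × -0.3285) = 0.9538

95.4%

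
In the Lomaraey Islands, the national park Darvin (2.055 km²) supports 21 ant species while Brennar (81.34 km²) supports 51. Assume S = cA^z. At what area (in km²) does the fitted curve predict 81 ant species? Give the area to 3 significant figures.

554 km²

z = ln(51/21) / ln(81.34/2.055) = 0.8873 / 3.6784 = 0.2412
c = 21 / 2.055^0.2412 = 21 / 1.19 = 17.65
A = (81/17.65)^(1/0.2412) ⇒ ln A = ln(4.589)/0.2412 = 6.3165
A = e^6.3165 ≈ 553.6 km²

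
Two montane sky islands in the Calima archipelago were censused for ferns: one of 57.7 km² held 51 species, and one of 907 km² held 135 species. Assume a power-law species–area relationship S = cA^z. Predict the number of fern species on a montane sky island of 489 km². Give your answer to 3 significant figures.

z = ln(135/51) / ln(907/57.7) = 0.9734 / 2.7549 = 0.3534
c = 51 / 57.7^0.3534 = 51 / 4.191 = 12.17
S₃ = 12.17 × 489^0.3534 = 12.17 × 8.918 ≈ 108.5

109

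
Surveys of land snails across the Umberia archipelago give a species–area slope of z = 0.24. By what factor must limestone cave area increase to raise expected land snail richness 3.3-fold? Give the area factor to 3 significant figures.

145

(A₂/A₁)^0.24 = 3.3, so A₂/A₁ = 3.3^(1/0.24) = 3.3^4.167
ln(A₂/A₁) = ln 3.3 / 0.24 = 1.1939 / 0.24 = 4.9747
A₂/A₁ = e^4.9747 ≈ 144.7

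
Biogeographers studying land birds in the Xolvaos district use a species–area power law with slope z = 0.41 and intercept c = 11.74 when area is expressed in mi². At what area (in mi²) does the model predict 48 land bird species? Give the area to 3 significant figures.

31.0 mi²

48 = 11.74 × A^0.41  ⇒  A^0.41 = 48/11.74 = 4.089
ln A = ln(4.089) / 0.41 = 1.4082 / 0.41 = 3.4346
A = e^3.4346 ≈ 31.02 mi²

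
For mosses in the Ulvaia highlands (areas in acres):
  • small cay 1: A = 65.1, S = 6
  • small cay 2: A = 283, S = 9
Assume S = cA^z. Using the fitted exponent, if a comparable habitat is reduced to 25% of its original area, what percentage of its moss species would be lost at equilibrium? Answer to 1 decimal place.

z = ln(9/6) / ln(283/65.1) = 0.4055 / 1.4695 = 0.2759
S_new/S_old = (A_new/A_old)^z = 0.25^0.2759 = exp(0.2759 × -1.3863) = 0.6822
Fraction lost = 1 − 0.6822 = 0.3178

31.8%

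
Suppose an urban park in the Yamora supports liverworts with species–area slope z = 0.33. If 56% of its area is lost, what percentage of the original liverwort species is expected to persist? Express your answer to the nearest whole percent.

76%

S_new/S_old = (A_new/A_old)^z = 0.44^0.33
= exp(0.33 × ln 0.44) = exp(0.33 × -0.8210) = exp(-0.2709) ≈ 0.7627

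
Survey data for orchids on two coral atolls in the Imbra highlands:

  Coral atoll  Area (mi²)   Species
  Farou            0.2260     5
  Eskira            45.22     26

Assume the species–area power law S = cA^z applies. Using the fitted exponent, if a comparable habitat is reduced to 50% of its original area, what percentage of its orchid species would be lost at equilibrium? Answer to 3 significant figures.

z = ln(26/5) / ln(45.22/0.226) = 1.6487 / 5.2988 = 0.3111
S_new/S_old = (A_new/A_old)^z = 0.5^0.3111 = exp(0.3111 × -0.6931) = 0.806
Fraction lost = 1 − 0.806 = 0.194

19.4%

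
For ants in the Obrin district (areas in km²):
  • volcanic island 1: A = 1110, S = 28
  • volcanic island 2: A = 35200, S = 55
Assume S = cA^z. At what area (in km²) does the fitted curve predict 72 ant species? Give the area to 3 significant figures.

z = ln(55/28) / ln(35200/1110) = 0.6751 / 3.4567 = 0.1953
c = 28 / 1110^0.1953 = 28 / 3.934 = 7.118
A = (72/7.118)^(1/0.1953) ⇒ ln A = ln(10.11)/0.1953 = 11.8478
A = e^11.8478 ≈ 139776 km²

140000 km²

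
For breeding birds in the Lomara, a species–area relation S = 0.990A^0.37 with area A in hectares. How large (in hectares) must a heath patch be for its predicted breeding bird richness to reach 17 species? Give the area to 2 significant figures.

2200 hectares

17 = 0.99 × A^0.37  ⇒  A^0.37 = 17/0.99 = 17.17
ln A = ln(17.17) / 0.37 = 2.8433 / 0.37 = 7.6845
A = e^7.6845 ≈ 2174 hectares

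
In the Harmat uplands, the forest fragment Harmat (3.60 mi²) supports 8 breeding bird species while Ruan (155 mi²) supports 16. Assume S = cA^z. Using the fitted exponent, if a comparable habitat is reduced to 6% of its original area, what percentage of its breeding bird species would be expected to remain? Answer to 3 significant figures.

z = ln(16/8) / ln(155/3.6) = 0.6931 / 3.7625 = 0.1842
S_new/S_old = (A_new/A_old)^z = 0.06^0.1842 = exp(0.1842 × -2.8134) = 0.5955

59.6%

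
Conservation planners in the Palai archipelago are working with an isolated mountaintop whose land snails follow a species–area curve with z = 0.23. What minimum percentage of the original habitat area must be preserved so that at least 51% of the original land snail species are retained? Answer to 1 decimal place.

Need (A_new/A_old)^0.23 = 0.51, so A_new/A_old = 0.51^(1/0.23) = 0.51^4.348
ln(A_new/A_old) = ln 0.51 / 0.23 = -0.6733 / 0.23 = -2.9276
A_new/A_old = e^-2.9276 ≈ 0.05353

5.4%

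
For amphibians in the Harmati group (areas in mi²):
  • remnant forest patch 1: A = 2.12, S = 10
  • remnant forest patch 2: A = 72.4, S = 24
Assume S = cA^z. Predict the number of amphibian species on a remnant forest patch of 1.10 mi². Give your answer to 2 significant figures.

z = ln(24/10) / ln(72.4/2.12) = 0.8755 / 3.5308 = 0.2480
c = 10 / 2.12^0.2480 = 10 / 1.205 = 8.3
S₃ = 8.3 × 1.1^0.2480 = 8.3 × 1.024 ≈ 8.499

8.5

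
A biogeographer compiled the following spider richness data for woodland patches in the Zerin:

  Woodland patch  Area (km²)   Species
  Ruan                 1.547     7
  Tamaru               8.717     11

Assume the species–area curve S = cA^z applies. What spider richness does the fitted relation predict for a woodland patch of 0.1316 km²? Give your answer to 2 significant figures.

z = ln(11/7) / ln(8.717/1.547) = 0.4520 / 1.7290 = 0.2614
c = 7 / 1.547^0.2614 = 7 / 1.121 = 6.245
S₃ = 6.245 × 0.1316^0.2614 = 6.245 × 0.5885 ≈ 3.676

3.7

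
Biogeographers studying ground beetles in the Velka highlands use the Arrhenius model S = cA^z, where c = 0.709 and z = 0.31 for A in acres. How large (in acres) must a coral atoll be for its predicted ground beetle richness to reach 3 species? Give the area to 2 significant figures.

3 = 0.709 × A^0.31  ⇒  A^0.31 = 3/0.709 = 4.231
ln A = ln(4.231) / 0.31 = 1.4425 / 0.31 = 4.6533
A = e^4.6533 ≈ 104.9 acres

100 acres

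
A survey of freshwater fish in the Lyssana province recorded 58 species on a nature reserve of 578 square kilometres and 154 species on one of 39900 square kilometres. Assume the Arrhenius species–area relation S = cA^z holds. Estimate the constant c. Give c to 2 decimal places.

13.38

z = ln(S₂/S₁) / ln(A₂/A₁) = ln(154/58) / ln(39900/578) = 0.9765 / 4.2346 = 0.2306
c = S₁ / A₁^z = 58 / 578^0.2306 = 58 / 4.334 = 13.38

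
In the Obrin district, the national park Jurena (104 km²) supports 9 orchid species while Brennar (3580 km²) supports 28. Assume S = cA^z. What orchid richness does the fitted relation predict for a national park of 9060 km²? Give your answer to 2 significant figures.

z = ln(28/9) / ln(3580/104) = 1.1350 / 3.5387 = 0.3207
c = 9 / 104^0.3207 = 9 / 4.435 = 2.029
S₃ = 2.029 × 9060^0.3207 = 2.029 × 18.59 ≈ 37.71

38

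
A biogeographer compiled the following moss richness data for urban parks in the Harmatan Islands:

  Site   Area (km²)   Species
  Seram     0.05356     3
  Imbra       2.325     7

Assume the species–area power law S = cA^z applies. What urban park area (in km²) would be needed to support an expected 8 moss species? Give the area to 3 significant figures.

4.21 km²

z = ln(7/3) / ln(2.325/0.05356) = 0.8473 / 3.7707 = 0.2247
c = 3 / 0.05356^0.2247 = 3 / 0.518 = 5.791
A = (8/5.791)^(1/0.2247) ⇒ ln A = ln(1.381)/0.2247 = 1.4380
A = e^1.4380 ≈ 4.212 km²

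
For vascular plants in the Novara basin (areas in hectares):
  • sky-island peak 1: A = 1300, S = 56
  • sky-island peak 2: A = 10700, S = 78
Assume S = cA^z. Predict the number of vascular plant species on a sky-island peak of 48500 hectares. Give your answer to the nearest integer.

z = ln(78/56) / ln(10700/1300) = 0.3314 / 2.1079 = 0.1572
c = 56 / 1300^0.1572 = 56 / 3.087 = 18.14
S₃ = 18.14 × 48500^0.1572 = 18.14 × 5.452 ≈ 98.92

99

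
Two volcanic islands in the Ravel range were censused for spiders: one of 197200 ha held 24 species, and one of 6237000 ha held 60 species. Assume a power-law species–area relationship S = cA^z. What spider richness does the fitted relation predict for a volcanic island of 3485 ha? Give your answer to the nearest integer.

8

z = ln(60/24) / ln(6237000/197200) = 0.9163 / 3.4540 = 0.2653
c = 24 / 197200^0.2653 = 24 / 25.39 = 0.9453
S₃ = 0.9453 × 3485^0.2653 = 0.9453 × 8.703 ≈ 8.227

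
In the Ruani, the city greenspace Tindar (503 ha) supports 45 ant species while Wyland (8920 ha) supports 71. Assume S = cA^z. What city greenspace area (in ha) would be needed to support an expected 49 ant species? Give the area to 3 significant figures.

z = ln(71/45) / ln(8920/503) = 0.4560 / 2.8755 = 0.1586
c = 45 / 503^0.1586 = 45 / 2.682 = 16.78
A = (49/16.78)^(1/0.1586) ⇒ ln A = ln(2.92)/0.1586 = 6.7576
A = e^6.7576 ≈ 860.5 ha

861 ha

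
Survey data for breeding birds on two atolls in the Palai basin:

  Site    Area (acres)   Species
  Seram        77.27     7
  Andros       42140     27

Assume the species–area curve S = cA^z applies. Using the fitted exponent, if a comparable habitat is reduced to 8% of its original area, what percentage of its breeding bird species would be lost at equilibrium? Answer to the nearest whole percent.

z = ln(27/7) / ln(42140/77.27) = 1.3499 / 6.3014 = 0.2142
S_new/S_old = (A_new/A_old)^z = 0.08^0.2142 = exp(0.2142 × -2.5257) = 0.5821
Fraction lost = 1 − 0.5821 = 0.4179

42%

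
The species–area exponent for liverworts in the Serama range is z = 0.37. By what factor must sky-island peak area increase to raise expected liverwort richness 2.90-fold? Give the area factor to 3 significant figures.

17.8

(A₂/A₁)^0.37 = 2.9, so A₂/A₁ = 2.9^(1/0.37) = 2.9^2.703
ln(A₂/A₁) = ln 2.9 / 0.37 = 1.0647 / 0.37 = 2.8776
A₂/A₁ = e^2.8776 ≈ 17.77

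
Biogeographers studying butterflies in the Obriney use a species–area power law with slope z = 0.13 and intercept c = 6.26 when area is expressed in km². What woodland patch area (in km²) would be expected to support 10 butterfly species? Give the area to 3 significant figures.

36.7 km²

10 = 6.26 × A^0.13  ⇒  A^0.13 = 10/6.26 = 1.597
ln A = ln(1.597) / 0.13 = 0.4684 / 0.13 = 3.6031
A = e^3.6031 ≈ 36.71 km²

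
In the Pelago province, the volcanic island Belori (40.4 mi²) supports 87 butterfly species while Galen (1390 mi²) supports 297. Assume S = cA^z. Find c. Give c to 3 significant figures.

24.1

z = ln(S₂/S₁) / ln(A₂/A₁) = ln(297/87) / ln(1390/40.4) = 1.2278 / 3.5382 = 0.3470
c = S₁ / A₁^z = 87 / 40.4^0.3470 = 87 / 3.609 = 24.1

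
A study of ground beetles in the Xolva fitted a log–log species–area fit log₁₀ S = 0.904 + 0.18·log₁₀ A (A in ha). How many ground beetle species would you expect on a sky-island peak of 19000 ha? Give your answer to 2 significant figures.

S = 8.017 × 19000^0.18
ln S = ln 8.017 + 0.18 × ln 19000 = 2.0815 + 0.18 × 9.8522 = 3.8549
S = e^3.8549 ≈ 47.23

47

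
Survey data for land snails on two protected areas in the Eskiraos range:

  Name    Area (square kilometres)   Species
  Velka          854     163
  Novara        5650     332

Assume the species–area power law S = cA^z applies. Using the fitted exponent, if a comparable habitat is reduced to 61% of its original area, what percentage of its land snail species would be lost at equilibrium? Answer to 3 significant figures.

17.0%

z = ln(332/163) / ln(5650/854) = 0.7114 / 1.8895 = 0.3765
S_new/S_old = (A_new/A_old)^z = 0.61^0.3765 = exp(0.3765 × -0.4943) = 0.8302
Fraction lost = 1 − 0.8302 = 0.1698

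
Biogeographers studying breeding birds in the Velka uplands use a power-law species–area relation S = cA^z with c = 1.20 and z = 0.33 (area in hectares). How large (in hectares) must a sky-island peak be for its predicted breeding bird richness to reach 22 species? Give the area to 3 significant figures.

22 = 1.2 × A^0.33  ⇒  A^0.33 = 22/1.2 = 18.33
ln A = ln(18.33) / 0.33 = 2.9087 / 0.33 = 8.8143
A = e^8.8143 ≈ 6730 hectares

6730 hectares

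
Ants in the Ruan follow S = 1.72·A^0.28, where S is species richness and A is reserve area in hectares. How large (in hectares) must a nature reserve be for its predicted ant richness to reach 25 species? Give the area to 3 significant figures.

14200 hectares

25 = 1.72 × A^0.28  ⇒  A^0.28 = 25/1.72 = 14.53
ln A = ln(14.53) / 0.28 = 2.6766 / 0.28 = 9.5591
A = e^9.5591 ≈ 14173 hectares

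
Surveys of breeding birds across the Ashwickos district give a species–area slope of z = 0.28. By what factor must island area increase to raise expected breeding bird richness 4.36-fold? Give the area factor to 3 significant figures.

(A₂/A₁)^0.28 = 4.36, so A₂/A₁ = 4.36^(1/0.28) = 4.36^3.571
ln(A₂/A₁) = ln 4.36 / 0.28 = 1.4725 / 0.28 = 5.2588
A₂/A₁ = e^5.2588 ≈ 192.3

192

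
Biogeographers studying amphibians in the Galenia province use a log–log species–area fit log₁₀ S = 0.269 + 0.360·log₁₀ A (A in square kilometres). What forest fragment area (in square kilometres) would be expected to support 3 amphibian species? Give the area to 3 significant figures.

3 = 1.858 × A^0.36  ⇒  A^0.36 = 3/1.858 = 1.615
ln A = ln(1.615) / 0.36 = 0.4792 / 0.36 = 1.3312
A = e^1.3312 ≈ 3.785 square kilometres

3.79 square kilometres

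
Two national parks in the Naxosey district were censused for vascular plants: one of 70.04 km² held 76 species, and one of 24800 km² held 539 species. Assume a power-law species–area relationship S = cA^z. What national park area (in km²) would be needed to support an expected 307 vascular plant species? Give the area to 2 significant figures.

4600 km²

z = ln(539/76) / ln(24800/70.04) = 1.9590 / 5.8695 = 0.3338
c = 76 / 70.04^0.3338 = 76 / 4.129 = 18.4
A = (307/18.4)^(1/0.3338) ⇒ ln A = ln(16.68)/0.3338 = 8.4321
A = e^8.4321 ≈ 4592 km²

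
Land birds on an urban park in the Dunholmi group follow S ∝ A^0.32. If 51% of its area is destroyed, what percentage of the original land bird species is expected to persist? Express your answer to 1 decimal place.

79.6%

S_new/S_old = (A_new/A_old)^z = 0.49^0.32
= exp(0.32 × ln 0.49) = exp(0.32 × -0.7133) = exp(-0.2283) ≈ 0.7959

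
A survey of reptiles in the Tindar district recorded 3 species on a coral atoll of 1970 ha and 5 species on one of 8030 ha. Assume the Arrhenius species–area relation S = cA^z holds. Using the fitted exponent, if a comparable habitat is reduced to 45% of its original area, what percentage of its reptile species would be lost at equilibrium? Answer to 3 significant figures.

z = ln(5/3) / ln(8030/1970) = 0.5108 / 1.4052 = 0.3635
S_new/S_old = (A_new/A_old)^z = 0.45^0.3635 = exp(0.3635 × -0.7985) = 0.748
Fraction lost = 1 − 0.748 = 0.252

25.2%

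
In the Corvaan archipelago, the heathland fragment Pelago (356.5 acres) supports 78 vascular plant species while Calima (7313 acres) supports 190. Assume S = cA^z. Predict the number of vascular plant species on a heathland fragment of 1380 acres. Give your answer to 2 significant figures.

z = ln(190/78) / ln(7313/356.5) = 0.8903 / 3.0211 = 0.2947
c = 78 / 356.5^0.2947 = 78 / 5.651 = 13.8
S₃ = 13.8 × 1380^0.2947 = 13.8 × 8.42 ≈ 116.2

120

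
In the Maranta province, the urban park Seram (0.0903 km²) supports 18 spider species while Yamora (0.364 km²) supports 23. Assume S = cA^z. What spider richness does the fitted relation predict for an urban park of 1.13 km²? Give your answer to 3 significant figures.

28.1

z = ln(23/18) / ln(0.364/0.0903) = 0.2451 / 1.3940 = 0.1758
c = 18 / 0.0903^0.1758 = 18 / 0.6552 = 27.47
S₃ = 27.47 × 1.13^0.1758 = 27.47 × 1.022 ≈ 28.07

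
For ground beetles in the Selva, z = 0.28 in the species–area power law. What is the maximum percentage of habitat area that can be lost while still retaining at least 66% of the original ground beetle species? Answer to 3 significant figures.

77.3%

Need (A_new/A_old)^0.28 = 0.66, so A_new/A_old = 0.66^(1/0.28) = 0.66^3.571
ln(A_new/A_old) = ln 0.66 / 0.28 = -0.4155 / 0.28 = -1.4840
A_new/A_old = e^-1.4840 ≈ 0.2267
Fraction that can be lost = 1 − 0.2267 = 0.7733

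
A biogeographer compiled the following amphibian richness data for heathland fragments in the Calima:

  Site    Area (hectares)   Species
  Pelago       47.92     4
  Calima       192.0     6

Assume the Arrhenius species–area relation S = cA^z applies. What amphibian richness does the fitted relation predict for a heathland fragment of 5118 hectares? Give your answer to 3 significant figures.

z = ln(6/4) / ln(192/47.92) = 0.4055 / 1.3880 = 0.2921
c = 4 / 47.92^0.2921 = 4 / 3.097 = 1.292
S₃ = 1.292 × 5118^0.2921 = 1.292 × 12.12 ≈ 15.66

15.7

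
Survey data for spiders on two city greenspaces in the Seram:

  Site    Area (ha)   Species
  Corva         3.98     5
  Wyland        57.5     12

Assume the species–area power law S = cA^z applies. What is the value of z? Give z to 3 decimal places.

0.328

Taking logs: ln S = ln c + z ln A, so z = (ln S₂ − ln S₁)/(ln A₂ − ln A₁).
z = ln(12/5) / ln(57.5/3.98) = ln(2.4) / ln(14.45) = 0.8755 / 2.6705 = 0.3278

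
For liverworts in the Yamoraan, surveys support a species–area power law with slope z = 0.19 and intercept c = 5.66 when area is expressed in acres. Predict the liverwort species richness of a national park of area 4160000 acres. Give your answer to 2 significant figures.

S = 5.66 × 4160000^0.19 = 5.66 × 18.1 ≈ 102.4

100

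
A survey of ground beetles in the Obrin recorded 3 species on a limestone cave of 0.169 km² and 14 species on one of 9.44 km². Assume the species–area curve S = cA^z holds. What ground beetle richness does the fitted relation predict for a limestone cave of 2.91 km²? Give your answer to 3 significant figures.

z = ln(14/3) / ln(9.44/0.169) = 1.5404 / 4.0228 = 0.3829
c = 3 / 0.169^0.3829 = 3 / 0.5062 = 5.926
S₃ = 5.926 × 2.91^0.3829 = 5.926 × 1.505 ≈ 8.921

8.92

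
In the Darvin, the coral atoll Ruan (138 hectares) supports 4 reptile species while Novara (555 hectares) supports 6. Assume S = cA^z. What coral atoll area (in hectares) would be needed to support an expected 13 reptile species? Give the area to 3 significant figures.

z = ln(6/4) / ln(555/138) = 0.4055 / 1.3917 = 0.2913
c = 4 / 138^0.2913 = 4 / 4.202 = 0.952
A = (13/0.952)^(1/0.2913) ⇒ ln A = ln(13.66)/0.2913 = 8.9729
A = e^8.9729 ≈ 7886 hectares

7890 hectares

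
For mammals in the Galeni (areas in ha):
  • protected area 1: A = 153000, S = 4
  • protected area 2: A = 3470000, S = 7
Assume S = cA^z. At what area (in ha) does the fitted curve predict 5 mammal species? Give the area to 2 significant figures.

z = ln(7/4) / ln(3470000/153000) = 0.5596 / 3.1215 = 0.1793
c = 4 / 153000^0.1793 = 4 / 8.502 = 0.4705
A = (5/0.4705)^(1/0.1793) ⇒ ln A = ln(10.63)/0.1793 = 13.1829
A = e^13.1829 ≈ 531183 ha

530000 ha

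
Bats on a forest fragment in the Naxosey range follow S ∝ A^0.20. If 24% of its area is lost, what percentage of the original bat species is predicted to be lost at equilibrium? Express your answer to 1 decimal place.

5.3%

S_new/S_old = (A_new/A_old)^z = 0.76^0.2
= exp(0.2 × ln 0.76) = exp(0.2 × -0.2744) = exp(-0.0549) ≈ 0.9466
Fraction lost = 1 − 0.9466 = 0.05341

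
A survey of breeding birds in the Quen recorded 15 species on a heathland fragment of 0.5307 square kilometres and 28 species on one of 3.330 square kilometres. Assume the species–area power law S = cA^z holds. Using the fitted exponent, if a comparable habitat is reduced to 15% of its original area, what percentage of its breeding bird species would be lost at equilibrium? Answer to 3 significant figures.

z = ln(28/15) / ln(3.33/0.5307) = 0.6242 / 1.8365 = 0.3399
S_new/S_old = (A_new/A_old)^z = 0.15^0.3399 = exp(0.3399 × -1.8971) = 0.5248
Fraction lost = 1 − 0.5248 = 0.4752

47.5%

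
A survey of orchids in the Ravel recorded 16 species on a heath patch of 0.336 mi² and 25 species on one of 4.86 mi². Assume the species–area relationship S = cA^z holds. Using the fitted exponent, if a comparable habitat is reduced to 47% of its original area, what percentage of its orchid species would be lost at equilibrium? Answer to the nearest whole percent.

z = ln(25/16) / ln(4.86/0.336) = 0.4463 / 2.6717 = 0.1670
S_new/S_old = (A_new/A_old)^z = 0.47^0.1670 = exp(0.1670 × -0.7550) = 0.8815
Fraction lost = 1 − 0.8815 = 0.1185

12%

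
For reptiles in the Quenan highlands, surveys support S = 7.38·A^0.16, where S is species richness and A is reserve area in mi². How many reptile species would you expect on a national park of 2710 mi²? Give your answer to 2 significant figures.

S = 7.38 × 2710^0.16
ln S = ln 7.38 + 0.16 × ln 2710 = 1.9988 + 0.16 × 7.9047 = 3.2635
S = e^3.2635 ≈ 26.14

26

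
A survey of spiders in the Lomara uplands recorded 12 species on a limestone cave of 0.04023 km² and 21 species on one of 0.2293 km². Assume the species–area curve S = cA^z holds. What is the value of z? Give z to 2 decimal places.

Taking logs: ln S = ln c + z ln A, so z = (ln S₂ − ln S₁)/(ln A₂ − ln A₁).
z = ln(21/12) / ln(0.2293/0.04023) = ln(1.75) / ln(5.7) = 0.5596 / 1.7404 = 0.3215

0.32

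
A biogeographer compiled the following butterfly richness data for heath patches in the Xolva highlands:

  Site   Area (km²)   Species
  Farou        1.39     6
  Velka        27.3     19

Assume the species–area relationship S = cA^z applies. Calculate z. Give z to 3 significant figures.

Taking logs: ln S = ln c + z ln A, so z = (ln S₂ − ln S₁)/(ln A₂ − ln A₁).
z = ln(19/6) / ln(27.3/1.39) = ln(3.167) / ln(19.64) = 1.1527 / 2.9776 = 0.3871

0.387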